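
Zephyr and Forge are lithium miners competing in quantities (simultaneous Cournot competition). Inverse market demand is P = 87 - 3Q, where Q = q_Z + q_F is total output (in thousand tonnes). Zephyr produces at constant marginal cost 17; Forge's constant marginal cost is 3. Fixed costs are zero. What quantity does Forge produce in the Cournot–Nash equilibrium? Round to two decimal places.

Zephyr's profit: π_Z = (87 - 3Q)q_Z - (17q_Z). Setting ∂π_Z/∂q_Z = 0: 70 - 6q_Z - 3(q_F) = 0.
Forge's profit: π_F = (87 - 3Q)q_F - (3q_F). Setting ∂π_F/∂q_F = 0: 84 - 6q_F - 3(q_Z) = 0.
Best responses: q_Z = (70 - 3q_F)/6, q_F = (84 - 3q_Z)/6.
Solving the pair: q_Z = 56/9, q_F = 98/9.

10.89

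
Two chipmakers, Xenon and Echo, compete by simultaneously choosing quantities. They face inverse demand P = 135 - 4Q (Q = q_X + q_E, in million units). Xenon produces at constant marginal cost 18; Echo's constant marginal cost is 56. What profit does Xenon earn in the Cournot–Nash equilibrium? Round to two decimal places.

667.36

Xenon's profit: π_X = (135 - 4Q)q_X - (18q_X). Setting ∂π_X/∂q_X = 0: 117 - 8q_X - 4(q_E) = 0.
Echo's first-order condition: 79 - 8q_E - 4(q_X) = 0.
So q_X = (117 - 4q_E)/8 and q_E = (79 - 4q_X)/8.
Solving the pair: q_X = 155/12, q_E = 41/12.
Price P = 135 - 4·(49/3) = 209/3.
Xenon's profit: (209/3 - 18)·(155/12) = 667.3611.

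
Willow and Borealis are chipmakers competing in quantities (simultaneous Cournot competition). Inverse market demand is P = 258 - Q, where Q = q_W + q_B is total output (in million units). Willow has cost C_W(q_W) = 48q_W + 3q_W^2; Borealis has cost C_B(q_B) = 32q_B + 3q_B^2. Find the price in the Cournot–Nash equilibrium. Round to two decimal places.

209.56

Willow's profit: π_W = (258 - Q)q_W - (48q_W + 3q_W²). Setting ∂π_W/∂q_W = 0: 210 - 8q_W - (q_B) = 0.
Borealis's first-order condition: 226 - 8q_B - (q_W) = 0.
Best responses: q_W = (210 - q_B)/8, q_B = (226 - q_W)/8.
Substituting one into the other gives q_W = 1454/63 and q_B = 1598/63.
Total output Q = 436/9, so price P = 258 - 436/9 = 1886/9.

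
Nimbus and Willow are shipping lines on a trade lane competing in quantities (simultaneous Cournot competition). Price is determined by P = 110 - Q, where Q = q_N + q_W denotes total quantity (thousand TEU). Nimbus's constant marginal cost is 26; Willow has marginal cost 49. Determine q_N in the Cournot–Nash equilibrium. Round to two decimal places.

35.67

Nimbus's profit: π_N = (110 - Q)q_N - (26q_N). Setting ∂π_N/∂q_N = 0: 84 - 2q_N - (q_W) = 0.
Willow's first-order condition: 61 - 2q_W - (q_N) = 0.
Best responses: q_N = (84 - q_W)/2, q_W = (61 - q_N)/2.
Solving the pair: q_N = 107/3, q_W = 38/3.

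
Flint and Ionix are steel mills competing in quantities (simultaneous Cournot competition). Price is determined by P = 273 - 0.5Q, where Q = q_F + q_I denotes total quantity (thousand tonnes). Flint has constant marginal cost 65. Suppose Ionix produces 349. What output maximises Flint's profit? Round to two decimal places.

With the rival's output fixed at 349, Flint's profit is π_F = (273 - (1/2)·349 - (1/2)q_F)q_F - (65q_F) = (197/2 - (1/2)q_F)q_F - (65q_F).
∂π_F/∂q_F = 67/2 - q_F = 0, so q_F = 67/2.

33.50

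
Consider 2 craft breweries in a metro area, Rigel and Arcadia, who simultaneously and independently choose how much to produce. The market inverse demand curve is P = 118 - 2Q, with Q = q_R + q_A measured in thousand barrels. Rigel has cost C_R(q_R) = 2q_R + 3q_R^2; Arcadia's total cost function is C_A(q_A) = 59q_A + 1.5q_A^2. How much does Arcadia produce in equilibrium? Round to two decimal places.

5.42

Rigel's profit: π_R = (118 - 2Q)q_R - (2q_R + 3q_R²). Setting ∂π_R/∂q_R = 0: 116 - 10q_R - 2(q_A) = 0.
Arcadia's profit: π_A = (118 - 2Q)q_A - (59q_A + (3/2)q_A²). Setting ∂π_A/∂q_A = 0: 59 - 7q_A - 2(q_R) = 0.
So q_R = (116 - 2q_A)/10 and q_A = (59 - 2q_R)/7.
Solving the pair: q_R = 347/33, q_A = 179/33.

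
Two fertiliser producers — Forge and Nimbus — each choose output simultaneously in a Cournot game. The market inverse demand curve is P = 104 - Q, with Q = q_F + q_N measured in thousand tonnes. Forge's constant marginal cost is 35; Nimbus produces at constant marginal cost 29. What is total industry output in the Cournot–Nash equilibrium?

48

Forge's profit: π_F = (104 - Q)q_F - (35q_F). Setting ∂π_F/∂q_F = 0: 69 - 2q_F - (q_N) = 0.
Nimbus's profit: π_N = (104 - Q)q_N - (29q_N). Setting ∂π_N/∂q_N = 0: 75 - 2q_N - (q_F) = 0.
Rearranging gives the reaction functions q_F = (69 - q_N)/2 and q_N = (75 - q_F)/2.
Substituting one into the other gives q_F = 21 and q_N = 27.
Total output Q = 21 + 27 = 48.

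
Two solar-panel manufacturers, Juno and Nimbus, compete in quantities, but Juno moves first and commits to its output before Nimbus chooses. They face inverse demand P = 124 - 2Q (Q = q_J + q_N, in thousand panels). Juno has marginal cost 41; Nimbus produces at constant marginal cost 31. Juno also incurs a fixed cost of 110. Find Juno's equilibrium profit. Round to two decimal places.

223.06

Solve by backward induction. Given q_J, the follower Nimbus maximises π_N = (124 - 2q_J - 2q_N)q_N - 31q_N.
Setting the follower's marginal profit to zero, 93 - 2q_J - 4q_N = 0, i.e. q_N = (93 - 2q_J)/4.
Juno substitutes q_N(q_J) into its own profit: π_J = q_J(124 - 2q_J - (93 - 2q_J)/2) - 41q_J = (155/2 - q_J)q_J - 41q_J.
The leader's first-order condition 73/2 - 2q_J = 0 yields q_J = 73/4.
Then q_N = (93 - 2·(73/4))/4 = 113/8.
Price P = 124 - 2·(259/8) = 237/4.
Juno's profit: (237/4 - 41)·(73/4) - 110 = 223.0625.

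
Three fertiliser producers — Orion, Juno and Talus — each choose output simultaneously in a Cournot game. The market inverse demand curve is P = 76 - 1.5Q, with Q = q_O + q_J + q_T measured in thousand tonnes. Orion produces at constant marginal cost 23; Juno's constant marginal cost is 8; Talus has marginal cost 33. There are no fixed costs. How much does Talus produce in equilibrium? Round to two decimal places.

Orion's profit: π_O = (76 - 1.5Q)q_O - (23q_O). Setting ∂π_O/∂q_O = 0: 53 - 3q_O - (3/2)(q_J + q_T) = 0.
Juno's profit: π_J = (76 - 1.5Q)q_J - (8q_J). Setting ∂π_J/∂q_J = 0: 68 - 3q_J - (3/2)(q_O + q_T) = 0.
Talus's first-order condition: 43 - 3q_T - (3/2)(q_O + q_J) = 0.
Summing all 3 equations gives 164 − 6Q = 0, hence Q = 82/3.
Back-substituting: q_O = (53 − 41)/(3/2) = 8, q_J = (68 − 41)/(3/2) = 18, q_T = (43 − 41)/(3/2) = 4/3.

1.33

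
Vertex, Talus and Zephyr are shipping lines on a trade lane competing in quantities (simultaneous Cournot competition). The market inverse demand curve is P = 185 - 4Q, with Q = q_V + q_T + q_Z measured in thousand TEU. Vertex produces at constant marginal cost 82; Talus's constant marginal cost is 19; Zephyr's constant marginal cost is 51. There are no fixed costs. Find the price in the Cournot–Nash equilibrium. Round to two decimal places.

84.25

Vertex's profit: π_V = (185 - 4Q)q_V - (82q_V). Setting ∂π_V/∂q_V = 0: 103 - 8q_V - 4(q_T + q_Z) = 0.
Talus's profit: π_T = (185 - 4Q)q_T - (19q_T). Setting ∂π_T/∂q_T = 0: 166 - 8q_T - 4(q_V + q_Z) = 0.
Zephyr's profit: π_Z = (185 - 4Q)q_Z - (51q_Z). Setting ∂π_Z/∂q_Z = 0: 134 - 8q_Z - 4(q_V + q_T) = 0.
Adding the 3 first-order conditions: 403 − 16Q = 0, so Q = 403/16.
Back-substituting: q_V = (103 − 403/4)/4 = 9/16, q_T = (166 − 403/4)/4 = 261/16, q_Z = (134 − 403/4)/4 = 133/16.
Total output Q = 403/16, so price P = 185 - 4·(403/16) = 337/4.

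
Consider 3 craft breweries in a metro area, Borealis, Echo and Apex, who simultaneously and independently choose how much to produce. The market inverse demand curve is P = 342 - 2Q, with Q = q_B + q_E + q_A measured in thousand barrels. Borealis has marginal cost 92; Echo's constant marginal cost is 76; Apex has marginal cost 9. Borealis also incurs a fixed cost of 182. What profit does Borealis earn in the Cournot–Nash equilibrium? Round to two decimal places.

Borealis's profit: π_B = (342 - 2Q)q_B - (92q_B). Setting ∂π_B/∂q_B = 0: 250 - 4q_B - 2(q_E + q_A) = 0.
Echo's profit: π_E = (342 - 2Q)q_E - (76q_E). Setting ∂π_E/∂q_E = 0: 266 - 4q_E - 2(q_B + q_A) = 0.
Apex's first-order condition: 333 - 4q_A - 2(q_B + q_E) = 0.
Adding the 3 first-order conditions: 849 − 8Q = 0, so Q = 849/8.
Back-substituting: q_B = (250 − 849/4)/2 = 151/8, q_E = (266 − 849/4)/2 = 215/8, q_A = (333 − 849/4)/2 = 483/8.
Price P = 342 - 2·(849/8) = 519/4.
Borealis's profit: (519/4 - 92)·(151/8) - 182 = 530.5313.

530.53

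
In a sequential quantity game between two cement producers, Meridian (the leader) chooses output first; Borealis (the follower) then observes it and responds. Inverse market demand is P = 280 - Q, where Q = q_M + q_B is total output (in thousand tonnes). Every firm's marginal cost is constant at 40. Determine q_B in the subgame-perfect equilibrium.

Solve by backward induction. Given q_M, the follower Borealis maximises π_B = (280 - q_M - q_B)q_B - 40q_B.
∂π_B/∂q_B = 240 - q_M - 2q_B = 0 gives the reaction function q_B = (240 - q_M)/2.
The leader anticipates this reaction. Substituting into P = 280 - Q gives P = 160 - (1/2)q_M, so π_M = (160 - (1/2)q_M)q_M - 40q_M.
Leader FOC: 120 - q_M = 0, so q_M = 120.
Then q_B = (240 - 120)/2 = 60.

60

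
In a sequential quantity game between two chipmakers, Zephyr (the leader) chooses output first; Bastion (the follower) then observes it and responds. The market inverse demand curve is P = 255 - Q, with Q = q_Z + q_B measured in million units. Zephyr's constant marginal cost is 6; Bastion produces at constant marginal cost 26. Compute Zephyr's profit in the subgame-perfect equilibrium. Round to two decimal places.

Solve by backward induction. Given q_Z, the follower Bastion maximises π_B = (255 - q_Z - q_B)q_B - 26q_B.
Setting the follower's marginal profit to zero, 229 - q_Z - 2q_B = 0, i.e. q_B = (229 - q_Z)/2.
The leader anticipates this reaction. Substituting into P = 255 - Q gives P = 281/2 - (1/2)q_Z, so π_Z = (281/2 - (1/2)q_Z)q_Z - 6q_Z.
Maximising: ∂π_Z/∂q_Z = 269/2 - q_Z = 0, giving q_Z = 269/2.
Then q_B = (229 - 269/2)/2 = 189/4.
Price P = 255 - 727/4 = 293/4.
Zephyr's profit: (293/4 - 6)·(269/2) = 9045.1250.

9045.13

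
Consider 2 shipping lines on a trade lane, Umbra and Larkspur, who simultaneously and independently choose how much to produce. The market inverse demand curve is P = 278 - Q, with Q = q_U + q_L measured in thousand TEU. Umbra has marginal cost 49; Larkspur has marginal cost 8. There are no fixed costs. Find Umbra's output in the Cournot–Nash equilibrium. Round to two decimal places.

62.67

Umbra's profit: π_U = (278 - Q)q_U - (49q_U). Setting ∂π_U/∂q_U = 0: 229 - 2q_U - (q_L) = 0.
Larkspur's first-order condition: 270 - 2q_L - (q_U) = 0.
Rearranging gives the reaction functions q_U = (229 - q_L)/2 and q_L = (270 - q_U)/2.
Solving the pair: q_U = 188/3, q_L = 311/3.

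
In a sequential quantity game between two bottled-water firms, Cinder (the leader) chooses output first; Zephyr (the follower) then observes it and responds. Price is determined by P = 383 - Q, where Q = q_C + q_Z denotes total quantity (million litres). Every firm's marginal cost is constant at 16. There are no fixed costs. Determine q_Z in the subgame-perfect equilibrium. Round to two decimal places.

Solve by backward induction. Given q_C, the follower Zephyr maximises π_Z = (383 - q_C - q_Z)q_Z - 16q_Z.
∂π_Z/∂q_Z = 367 - q_C - 2q_Z = 0 gives the reaction function q_Z = (367 - q_C)/2.
Cinder substitutes q_Z(q_C) into its own profit: π_C = q_C(383 - q_C - (367 - q_C)/2) - 16q_C = (399/2 - (1/2)q_C)q_C - 16q_C.
Maximising: ∂π_C/∂q_C = 367/2 - q_C = 0, giving q_C = 367/2.
Then q_Z = (367 - 367/2)/2 = 367/4.

91.75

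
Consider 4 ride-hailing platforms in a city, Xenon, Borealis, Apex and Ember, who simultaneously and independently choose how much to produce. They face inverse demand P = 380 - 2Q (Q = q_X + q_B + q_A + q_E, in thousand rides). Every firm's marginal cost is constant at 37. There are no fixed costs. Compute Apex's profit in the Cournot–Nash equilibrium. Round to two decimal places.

A representative firm's profit is π_i = q_i(380 - 2Q) - 37q_i.
Setting ∂π_i/∂q_i = 0 with rivals' quantities fixed: 343 - 4q_i - 2·Σ_{j≠i} q_j = 0.
With identical firms every q_j equals q_i, so Σ_{j≠i} q_j = 3q_i and 343 = 10q_i, giving q_i = 343/10.
Price P = 380 - 2·(686/5) = 528/5.
Apex's profit: (528/5 - 37)·(343/10) = 2352.9800.

2352.98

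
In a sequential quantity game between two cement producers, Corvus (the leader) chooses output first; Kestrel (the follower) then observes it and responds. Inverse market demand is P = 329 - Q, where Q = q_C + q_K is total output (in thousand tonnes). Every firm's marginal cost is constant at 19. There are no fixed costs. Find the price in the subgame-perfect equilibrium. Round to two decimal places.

96.50

The follower Kestrel best-responds to any q_C: π_K = (329 - Q)q_K - 19q_K.
Setting the follower's marginal profit to zero, 310 - q_C - 2q_K = 0, i.e. q_K = (310 - q_C)/2.
Corvus substitutes q_K(q_C) into its own profit: π_C = q_C(329 - q_C - (310 - q_C)/2) - 19q_C = (174 - (1/2)q_C)q_C - 19q_C.
Leader FOC: 155 - q_C = 0, so q_C = 155.
Then q_K = (310 - 155)/2 = 155/2.
Total output Q = 465/2, so price P = 329 - 465/2 = 193/2.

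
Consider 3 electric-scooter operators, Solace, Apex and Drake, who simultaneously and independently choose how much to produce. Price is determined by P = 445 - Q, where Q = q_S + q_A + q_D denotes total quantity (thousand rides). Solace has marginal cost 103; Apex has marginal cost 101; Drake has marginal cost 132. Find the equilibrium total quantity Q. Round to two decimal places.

249.75

Solace's profit: π_S = (445 - Q)q_S - (103q_S). Setting ∂π_S/∂q_S = 0: 342 - 2q_S - (q_A + q_D) = 0.
Apex's profit: π_A = (445 - Q)q_A - (101q_A). Setting ∂π_A/∂q_A = 0: 344 - 2q_A - (q_S + q_D) = 0.
Drake's profit: π_D = (445 - Q)q_D - (132q_D). Setting ∂π_D/∂q_D = 0: 313 - 2q_D - (q_S + q_A) = 0.
Adding the 3 first-order conditions: 999 − 4Q = 0, so Q = 999/4.
Back-substituting: q_S = (342 − 999/4) = 369/4, q_A = (344 − 999/4) = 377/4, q_D = (313 − 999/4) = 253/4.
Total output Q = 369/4 + 377/4 + 253/4 = 999/4.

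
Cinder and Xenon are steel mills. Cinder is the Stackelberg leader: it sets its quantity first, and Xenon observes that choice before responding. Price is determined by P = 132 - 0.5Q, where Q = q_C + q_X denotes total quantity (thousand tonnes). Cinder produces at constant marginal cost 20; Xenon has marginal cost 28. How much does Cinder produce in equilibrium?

120

Solve by backward induction. Given q_C, the follower Xenon maximises π_X = (132 - (1/2)q_C - (1/2)q_X)q_X - 28q_X.
Setting the follower's marginal profit to zero, 104 - (1/2)q_C - q_X = 0, i.e. q_X = (104 - (1/2)q_C).
The leader anticipates this reaction. Substituting into P = 132 - 0.5Q gives P = 80 - (1/4)q_C, so π_C = (80 - (1/4)q_C)q_C - 20q_C.
The leader's first-order condition 60 - (1/2)q_C = 0 yields q_C = 120.
Then q_X = (104 - (1/2)·120) = 44.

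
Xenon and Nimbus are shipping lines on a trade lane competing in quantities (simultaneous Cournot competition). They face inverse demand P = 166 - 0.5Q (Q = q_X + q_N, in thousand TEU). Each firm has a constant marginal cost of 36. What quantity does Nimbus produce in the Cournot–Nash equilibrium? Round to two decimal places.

86.67

A representative firm's profit is π_i = q_i(166 - 0.5Q) - 36q_i.
Setting ∂π_i/∂q_i = 0 with rivals' quantities fixed: 130 - q_i - (1/2)q_j = 0.
With identical firms every q_j equals q_i, so q_j = q_i and 130 = (3/2)q_i, giving q_i = 260/3.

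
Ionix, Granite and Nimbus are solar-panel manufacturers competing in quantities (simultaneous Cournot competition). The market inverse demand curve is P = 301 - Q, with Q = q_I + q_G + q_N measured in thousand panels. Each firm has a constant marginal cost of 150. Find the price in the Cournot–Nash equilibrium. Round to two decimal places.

187.75

A representative firm's profit is π_i = q_i(301 - Q) - 150q_i.
Setting ∂π_i/∂q_i = 0 with rivals' quantities fixed: 151 - 2q_i - Σ_{j≠i} q_j = 0.
By symmetry each firm produces the same amount; substituting Σ_{j≠i} q_j = 2q_i yields q_i = 151/4.
Total output Q = 453/4, so price P = 301 - 453/4 = 751/4.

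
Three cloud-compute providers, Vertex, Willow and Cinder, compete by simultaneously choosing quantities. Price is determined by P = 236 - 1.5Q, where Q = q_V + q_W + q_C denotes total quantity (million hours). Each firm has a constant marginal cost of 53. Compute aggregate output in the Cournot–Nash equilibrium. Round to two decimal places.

Each firm earns π_i = (236 - 1.5Q)q_i - 53q_i.
Setting ∂π_i/∂q_i = 0 with rivals' quantities fixed: 183 - 3q_i - (3/2)·Σ_{j≠i} q_j = 0.
By symmetry each firm produces the same amount; substituting Σ_{j≠i} q_j = 2q_i yields q_i = 183/6 = 61/2.
Total output Q = 61/2 + 61/2 + 61/2 = 183/2.

91.50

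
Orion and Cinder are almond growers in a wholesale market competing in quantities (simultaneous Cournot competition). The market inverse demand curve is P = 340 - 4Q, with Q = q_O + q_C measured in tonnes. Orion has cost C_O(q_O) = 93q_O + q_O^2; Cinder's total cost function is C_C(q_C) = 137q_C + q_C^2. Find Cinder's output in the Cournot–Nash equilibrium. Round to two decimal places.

Orion's profit: π_O = (340 - 4Q)q_O - (93q_O + q_O²). Setting ∂π_O/∂q_O = 0: 247 - 10q_O - 4(q_C) = 0.
Cinder's profit: π_C = (340 - 4Q)q_C - (137q_C + q_C²). Setting ∂π_C/∂q_C = 0: 203 - 10q_C - 4(q_O) = 0.
Rearranging gives the reaction functions q_O = (247 - 4q_C)/10 and q_C = (203 - 4q_O)/10.
Substituting one into the other gives q_O = 829/42 and q_C = 521/42.

12.40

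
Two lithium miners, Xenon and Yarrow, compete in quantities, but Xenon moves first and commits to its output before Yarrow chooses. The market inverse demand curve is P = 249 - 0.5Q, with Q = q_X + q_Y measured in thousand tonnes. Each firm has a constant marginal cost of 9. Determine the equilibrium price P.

The follower Yarrow best-responds to any q_X: π_Y = (249 - 0.5Q)q_Y - 9q_Y.
∂π_Y/∂q_Y = 240 - (1/2)q_X - q_Y = 0 gives the reaction function q_Y = (240 - (1/2)q_X).
The leader anticipates this reaction. Substituting into P = 249 - 0.5Q gives P = 129 - (1/4)q_X, so π_X = (129 - (1/4)q_X)q_X - 9q_X.
Leader FOC: 120 - (1/2)q_X = 0, so q_X = 240.
Then q_Y = (240 - (1/2)·240) = 120.
Total output Q = 360, so price P = 249 - (1/2)·360 = 69.

69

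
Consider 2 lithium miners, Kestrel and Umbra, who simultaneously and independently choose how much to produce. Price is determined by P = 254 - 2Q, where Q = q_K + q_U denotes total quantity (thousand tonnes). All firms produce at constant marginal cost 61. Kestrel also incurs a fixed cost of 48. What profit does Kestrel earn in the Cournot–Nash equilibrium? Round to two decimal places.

2021.39

A representative firm's profit is π_i = q_i(254 - 2Q) - 61q_i.
Setting ∂π_i/∂q_i = 0 with rivals' quantities fixed: 193 - 4q_i - 2q_j = 0.
With identical firms every q_j equals q_i, so q_j = q_i and 193 = 6q_i, giving q_i = 193/6.
Price P = 254 - 2·(193/3) = 376/3.
Kestrel's profit: (376/3 - 61)·(193/6) - 48 = 2021.3889.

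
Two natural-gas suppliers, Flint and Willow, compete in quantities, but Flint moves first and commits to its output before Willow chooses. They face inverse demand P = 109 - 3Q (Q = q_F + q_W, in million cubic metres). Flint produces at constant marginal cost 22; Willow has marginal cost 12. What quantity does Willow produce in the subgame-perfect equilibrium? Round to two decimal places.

9.75

Solve by backward induction. Given q_F, the follower Willow maximises π_W = (109 - 3q_F - 3q_W)q_W - 12q_W.
Setting the follower's marginal profit to zero, 97 - 3q_F - 6q_W = 0, i.e. q_W = (97 - 3q_F)/6.
Flint substitutes q_W(q_F) into its own profit: π_F = q_F(109 - 3q_F - (97 - 3q_F)/2) - 22q_F = (121/2 - (3/2)q_F)q_F - 22q_F.
Leader FOC: 77/2 - 3q_F = 0, so q_F = 77/6.
Then q_W = (97 - 3·(77/6))/6 = 39/4.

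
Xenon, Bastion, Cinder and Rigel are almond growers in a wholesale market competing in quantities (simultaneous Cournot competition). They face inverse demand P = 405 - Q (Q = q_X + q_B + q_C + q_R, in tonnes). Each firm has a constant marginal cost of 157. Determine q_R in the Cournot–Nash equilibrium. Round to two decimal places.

49.60

A representative firm's profit is π_i = q_i(405 - Q) - 157q_i.
First-order condition (treating rivals' output as given): 248 - 2q_i - Σ_{j≠i} q_j = 0.
With identical firms every q_j equals q_i, so Σ_{j≠i} q_j = 3q_i and 248 = 5q_i, giving q_i = 248/5.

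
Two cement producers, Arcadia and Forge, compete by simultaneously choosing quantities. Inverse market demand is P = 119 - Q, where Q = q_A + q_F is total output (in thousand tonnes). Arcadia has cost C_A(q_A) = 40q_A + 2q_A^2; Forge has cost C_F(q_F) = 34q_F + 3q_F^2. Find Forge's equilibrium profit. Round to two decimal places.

Arcadia's profit: π_A = (119 - Q)q_A - (40q_A + 2q_A²). Setting ∂π_A/∂q_A = 0: 79 - 6q_A - (q_F) = 0.
Forge's profit: π_F = (119 - Q)q_F - (34q_F + 3q_F²). Setting ∂π_F/∂q_F = 0: 85 - 8q_F - (q_A) = 0.
Best responses: q_A = (79 - q_F)/6, q_F = (85 - q_A)/8.
Solving the pair: q_A = 547/47, q_F = 431/47.
Price P = 119 - 978/47 = 98.1915.
Forge's profit: 98.1915·(431/47) - 34·(431/47) - 3(431/47)² = 336.3712.

336.37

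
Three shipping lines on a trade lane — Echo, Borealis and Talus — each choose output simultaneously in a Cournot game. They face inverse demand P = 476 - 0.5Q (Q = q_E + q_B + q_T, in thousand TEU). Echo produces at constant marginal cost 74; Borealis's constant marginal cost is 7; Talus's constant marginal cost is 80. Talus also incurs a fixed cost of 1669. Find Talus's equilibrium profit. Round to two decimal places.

10892.13

Echo's profit: π_E = (476 - 0.5Q)q_E - (74q_E). Setting ∂π_E/∂q_E = 0: 402 - q_E - (1/2)(q_B + q_T) = 0.
Borealis's profit: π_B = (476 - 0.5Q)q_B - (7q_B). Setting ∂π_B/∂q_B = 0: 469 - q_B - (1/2)(q_E + q_T) = 0.
Talus's profit: π_T = (476 - 0.5Q)q_T - (80q_T). Setting ∂π_T/∂q_T = 0: 396 - q_T - (1/2)(q_E + q_B) = 0.
Adding the 3 first-order conditions: 1267 − 2Q = 0, so Q = 1267/2.
Back-substituting: q_E = (402 − 1267/4)/(1/2) = 341/2, q_B = (469 − 1267/4)/(1/2) = 609/2, q_T = (396 − 1267/4)/(1/2) = 317/2.
Price P = 476 - (1/2)·(1267/2) = 637/4.
Talus's profit: (637/4 - 80)·(317/2) - 1669 = 10892.1250.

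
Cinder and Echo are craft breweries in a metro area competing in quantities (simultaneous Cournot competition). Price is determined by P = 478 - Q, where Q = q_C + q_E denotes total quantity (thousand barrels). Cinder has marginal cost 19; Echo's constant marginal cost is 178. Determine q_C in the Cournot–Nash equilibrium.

206

Cinder's profit: π_C = (478 - Q)q_C - (19q_C). Setting ∂π_C/∂q_C = 0: 459 - 2q_C - (q_E) = 0.
Echo's profit: π_E = (478 - Q)q_E - (178q_E). Setting ∂π_E/∂q_E = 0: 300 - 2q_E - (q_C) = 0.
Rearranging gives the reaction functions q_C = (459 - q_E)/2 and q_E = (300 - q_C)/2.
Substituting one into the other gives q_C = 206 and q_E = 47.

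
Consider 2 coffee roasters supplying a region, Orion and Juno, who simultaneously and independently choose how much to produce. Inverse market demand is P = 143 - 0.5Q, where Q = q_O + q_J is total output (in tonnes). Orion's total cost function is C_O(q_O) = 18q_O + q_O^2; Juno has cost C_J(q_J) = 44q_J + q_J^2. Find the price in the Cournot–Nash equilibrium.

Orion's profit: π_O = (143 - 0.5Q)q_O - (18q_O + q_O²). Setting ∂π_O/∂q_O = 0: 125 - 3q_O - (1/2)(q_J) = 0.
Juno's first-order condition: 99 - 3q_J - (1/2)(q_O) = 0.
So q_O = (125 - (1/2)q_J)/3 and q_J = (99 - (1/2)q_O)/3.
Substituting one into the other gives q_O = 186/5 and q_J = 134/5.
Total output Q = 64, so price P = 143 - (1/2)·64 = 111.

111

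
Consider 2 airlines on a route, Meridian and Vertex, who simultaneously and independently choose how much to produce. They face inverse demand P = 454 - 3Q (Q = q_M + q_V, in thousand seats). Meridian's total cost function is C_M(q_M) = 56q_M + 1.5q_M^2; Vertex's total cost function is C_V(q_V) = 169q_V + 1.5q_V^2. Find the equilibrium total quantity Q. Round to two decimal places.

Meridian's profit: π_M = (454 - 3Q)q_M - (56q_M + (3/2)q_M²). Setting ∂π_M/∂q_M = 0: 398 - 9q_M - 3(q_V) = 0.
Vertex's first-order condition: 285 - 9q_V - 3(q_M) = 0.
Best responses: q_M = (398 - 3q_V)/9, q_V = (285 - 3q_M)/9.
Substituting one into the other gives q_M = 303/8 and q_V = 457/24.
Total output Q = 303/8 + 457/24 = 683/12.

56.92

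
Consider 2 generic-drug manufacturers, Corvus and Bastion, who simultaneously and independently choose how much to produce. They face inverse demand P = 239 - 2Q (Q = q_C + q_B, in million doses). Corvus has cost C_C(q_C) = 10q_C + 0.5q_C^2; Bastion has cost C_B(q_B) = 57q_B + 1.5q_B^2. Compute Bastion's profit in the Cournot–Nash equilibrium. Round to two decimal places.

Corvus's profit: π_C = (239 - 2Q)q_C - (10q_C + (1/2)q_C²). Setting ∂π_C/∂q_C = 0: 229 - 5q_C - 2(q_B) = 0.
Bastion's first-order condition: 182 - 7q_B - 2(q_C) = 0.
Rearranging gives the reaction functions q_C = (229 - 2q_B)/5 and q_B = (182 - 2q_C)/7.
Substituting one into the other gives q_C = 1239/31 and q_B = 452/31.
Price P = 239 - 2·(1691/31) = 129.9032.
Bastion's profit: 129.9032·(452/31) - 57·(452/31) - (3/2)(452/31)² = 744.0832.

744.08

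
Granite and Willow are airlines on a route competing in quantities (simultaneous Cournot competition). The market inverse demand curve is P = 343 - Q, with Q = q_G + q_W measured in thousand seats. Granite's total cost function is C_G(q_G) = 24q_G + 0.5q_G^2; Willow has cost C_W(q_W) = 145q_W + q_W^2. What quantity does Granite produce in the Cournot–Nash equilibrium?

Granite's profit: π_G = (343 - Q)q_G - (24q_G + (1/2)q_G²). Setting ∂π_G/∂q_G = 0: 319 - 3q_G - (q_W) = 0.
Willow's first-order condition: 198 - 4q_W - (q_G) = 0.
Rearranging gives the reaction functions q_G = (319 - q_W)/3 and q_W = (198 - q_G)/4.
Solving the pair: q_G = 98, q_W = 25.

98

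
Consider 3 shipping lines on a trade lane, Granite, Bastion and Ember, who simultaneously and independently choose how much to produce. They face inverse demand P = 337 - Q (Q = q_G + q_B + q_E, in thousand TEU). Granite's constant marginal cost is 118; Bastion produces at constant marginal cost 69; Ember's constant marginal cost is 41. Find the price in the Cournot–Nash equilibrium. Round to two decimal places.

141.25

Granite's profit: π_G = (337 - Q)q_G - (118q_G). Setting ∂π_G/∂q_G = 0: 219 - 2q_G - (q_B + q_E) = 0.
Bastion's first-order condition: 268 - 2q_B - (q_G + q_E) = 0.
Ember's profit: π_E = (337 - Q)q_E - (41q_E). Setting ∂π_E/∂q_E = 0: 296 - 2q_E - (q_G + q_B) = 0.
Summing all 3 equations gives 783 − 4Q = 0, hence Q = 783/4.
Back-substituting: q_G = (219 − 783/4) = 93/4, q_B = (268 − 783/4) = 289/4, q_E = (296 − 783/4) = 401/4.
Total output Q = 783/4, so price P = 337 - 783/4 = 565/4.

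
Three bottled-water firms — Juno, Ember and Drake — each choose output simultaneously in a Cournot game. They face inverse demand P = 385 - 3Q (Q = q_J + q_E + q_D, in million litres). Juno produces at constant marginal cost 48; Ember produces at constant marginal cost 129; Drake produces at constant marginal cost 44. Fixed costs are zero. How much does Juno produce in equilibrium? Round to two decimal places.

34.50

Juno's profit: π_J = (385 - 3Q)q_J - (48q_J). Setting ∂π_J/∂q_J = 0: 337 - 6q_J - 3(q_E + q_D) = 0.
Ember's profit: π_E = (385 - 3Q)q_E - (129q_E). Setting ∂π_E/∂q_E = 0: 256 - 6q_E - 3(q_J + q_D) = 0.
Drake's first-order condition: 341 - 6q_D - 3(q_J + q_E) = 0.
Adding the 3 first-order conditions: 934 − 12Q = 0, so Q = 467/6.
Back-substituting: q_J = (337 − 467/2)/3 = 69/2, q_E = (256 − 467/2)/3 = 15/2, q_D = (341 − 467/2)/3 = 215/6.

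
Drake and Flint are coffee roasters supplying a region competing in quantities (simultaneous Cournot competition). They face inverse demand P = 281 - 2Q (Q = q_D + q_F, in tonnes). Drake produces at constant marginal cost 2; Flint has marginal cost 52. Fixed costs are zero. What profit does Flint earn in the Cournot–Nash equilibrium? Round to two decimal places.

Drake's profit: π_D = (281 - 2Q)q_D - (2q_D). Setting ∂π_D/∂q_D = 0: 279 - 4q_D - 2(q_F) = 0.
Flint's first-order condition: 229 - 4q_F - 2(q_D) = 0.
Rearranging gives the reaction functions q_D = (279 - 2q_F)/4 and q_F = (229 - 2q_D)/4.
Substituting one into the other gives q_D = 329/6 and q_F = 179/6.
Price P = 281 - 2·(254/3) = 335/3.
Flint's profit: (335/3 - 52)·(179/6) = 1780.0556.

1780.06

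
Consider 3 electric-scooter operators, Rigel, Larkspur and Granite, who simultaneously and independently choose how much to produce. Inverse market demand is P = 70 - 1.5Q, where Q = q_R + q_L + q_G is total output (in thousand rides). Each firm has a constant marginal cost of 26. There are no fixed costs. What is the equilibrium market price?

Each firm earns π_i = (70 - 1.5Q)q_i - 26q_i.
First-order condition (treating rivals' output as given): 44 - 3q_i - (3/2)·Σ_{j≠i} q_j = 0.
By symmetry each firm produces the same amount; substituting Σ_{j≠i} q_j = 2q_i yields q_i = 44/6 = 22/3.
Total output Q = 22, so price P = 70 - (3/2)·22 = 37.

37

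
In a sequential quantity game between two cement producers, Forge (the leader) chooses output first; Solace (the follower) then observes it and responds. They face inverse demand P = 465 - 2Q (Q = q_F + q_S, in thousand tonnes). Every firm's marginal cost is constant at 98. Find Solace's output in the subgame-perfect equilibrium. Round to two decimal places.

45.88

Solve by backward induction. Given q_F, the follower Solace maximises π_S = (465 - 2q_F - 2q_S)q_S - 98q_S.
∂π_S/∂q_S = 367 - 2q_F - 4q_S = 0 gives the reaction function q_S = (367 - 2q_F)/4.
The leader anticipates this reaction. Substituting into P = 465 - 2Q gives P = 563/2 - q_F, so π_F = (563/2 - q_F)q_F - 98q_F.
Leader FOC: 367/2 - 2q_F = 0, so q_F = 367/4.
Then q_S = (367 - 2·(367/4))/4 = 367/8.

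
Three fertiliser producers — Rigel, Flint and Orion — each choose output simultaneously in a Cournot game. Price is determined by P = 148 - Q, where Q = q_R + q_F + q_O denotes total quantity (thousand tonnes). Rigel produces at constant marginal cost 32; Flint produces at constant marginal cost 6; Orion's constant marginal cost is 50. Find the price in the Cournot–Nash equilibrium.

Rigel's profit: π_R = (148 - Q)q_R - (32q_R). Setting ∂π_R/∂q_R = 0: 116 - 2q_R - (q_F + q_O) = 0.
Flint's first-order condition: 142 - 2q_F - (q_R + q_O) = 0.
Orion's first-order condition: 98 - 2q_O - (q_R + q_F) = 0.
Adding the 3 first-order conditions: 356 − 4Q = 0, so Q = 89.
Back-substituting: q_R = (116 − 89) = 27, q_F = (142 − 89) = 53, q_O = (98 − 89) = 9.
Total output Q = 89, so price P = 148 - 89 = 59.

59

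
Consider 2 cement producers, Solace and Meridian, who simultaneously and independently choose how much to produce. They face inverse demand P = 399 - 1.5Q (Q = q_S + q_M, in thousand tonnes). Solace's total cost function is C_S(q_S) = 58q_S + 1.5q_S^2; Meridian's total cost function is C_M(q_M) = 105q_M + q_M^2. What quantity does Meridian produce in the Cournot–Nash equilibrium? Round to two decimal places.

Solace's profit: π_S = (399 - 1.5Q)q_S - (58q_S + (3/2)q_S²). Setting ∂π_S/∂q_S = 0: 341 - 6q_S - (3/2)(q_M) = 0.
Meridian's first-order condition: 294 - 5q_M - (3/2)(q_S) = 0.
So q_S = (341 - (3/2)q_M)/6 and q_M = (294 - (3/2)q_S)/5.
Substituting one into the other gives q_S = 45.5495 and q_M = 1670/37.

45.14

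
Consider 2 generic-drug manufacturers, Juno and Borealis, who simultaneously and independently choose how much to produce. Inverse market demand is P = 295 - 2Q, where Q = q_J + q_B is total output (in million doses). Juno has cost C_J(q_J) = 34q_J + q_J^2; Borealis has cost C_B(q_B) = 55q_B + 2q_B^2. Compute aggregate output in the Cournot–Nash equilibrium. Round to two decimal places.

57.41

Juno's profit: π_J = (295 - 2Q)q_J - (34q_J + q_J²). Setting ∂π_J/∂q_J = 0: 261 - 6q_J - 2(q_B) = 0.
Borealis's first-order condition: 240 - 8q_B - 2(q_J) = 0.
Rearranging gives the reaction functions q_J = (261 - 2q_B)/6 and q_B = (240 - 2q_J)/8.
Substituting one into the other gives q_J = 402/11 and q_B = 459/22.
Total output Q = 402/11 + 459/22 = 1263/22.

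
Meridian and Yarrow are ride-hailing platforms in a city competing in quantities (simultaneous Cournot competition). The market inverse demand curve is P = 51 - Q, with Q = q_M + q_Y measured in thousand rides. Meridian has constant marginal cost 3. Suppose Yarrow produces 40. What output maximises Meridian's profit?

With the rival's output fixed at 40, Meridian's profit is π_M = (51 - 40 - q_M)q_M - (3q_M) = (11 - q_M)q_M - (3q_M).
∂π_M/∂q_M = 8 - 2q_M = 0, so q_M = 4.

4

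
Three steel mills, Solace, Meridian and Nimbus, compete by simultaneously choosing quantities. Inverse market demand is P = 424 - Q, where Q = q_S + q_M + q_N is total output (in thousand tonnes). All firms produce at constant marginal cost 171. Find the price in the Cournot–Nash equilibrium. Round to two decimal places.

234.25

Each firm earns π_i = (424 - Q)q_i - 171q_i.
First-order condition (treating rivals' output as given): 253 - 2q_i - Σ_{j≠i} q_j = 0.
By symmetry each firm produces the same amount; substituting Σ_{j≠i} q_j = 2q_i yields q_i = 253/4.
Total output Q = 759/4, so price P = 424 - 759/4 = 937/4.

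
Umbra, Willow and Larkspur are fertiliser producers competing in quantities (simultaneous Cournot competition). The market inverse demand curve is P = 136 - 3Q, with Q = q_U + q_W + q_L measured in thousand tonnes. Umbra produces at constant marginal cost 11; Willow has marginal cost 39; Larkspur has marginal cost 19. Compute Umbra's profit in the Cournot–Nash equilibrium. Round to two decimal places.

540.02

Umbra's profit: π_U = (136 - 3Q)q_U - (11q_U). Setting ∂π_U/∂q_U = 0: 125 - 6q_U - 3(q_W + q_L) = 0.
Willow's profit: π_W = (136 - 3Q)q_W - (39q_W). Setting ∂π_W/∂q_W = 0: 97 - 6q_W - 3(q_U + q_L) = 0.
Larkspur's profit: π_L = (136 - 3Q)q_L - (19q_L). Setting ∂π_L/∂q_L = 0: 117 - 6q_L - 3(q_U + q_W) = 0.
Summing all 3 equations gives 339 − 12Q = 0, hence Q = 113/4.
Back-substituting: q_U = (125 − 339/4)/3 = 161/12, q_W = (97 − 339/4)/3 = 49/12, q_L = (117 − 339/4)/3 = 43/4.
Price P = 136 - 3·(113/4) = 205/4.
Umbra's profit: (205/4 - 11)·(161/12) = 540.0208.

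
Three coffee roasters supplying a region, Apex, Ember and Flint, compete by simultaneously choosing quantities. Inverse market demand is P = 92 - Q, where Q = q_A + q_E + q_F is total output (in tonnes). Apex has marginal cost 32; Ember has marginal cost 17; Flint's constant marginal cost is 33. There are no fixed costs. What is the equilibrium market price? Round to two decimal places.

Apex's profit: π_A = (92 - Q)q_A - (32q_A). Setting ∂π_A/∂q_A = 0: 60 - 2q_A - (q_E + q_F) = 0.
Ember's first-order condition: 75 - 2q_E - (q_A + q_F) = 0.
Flint's first-order condition: 59 - 2q_F - (q_A + q_E) = 0.
Summing all 3 equations gives 194 − 4Q = 0, hence Q = 97/2.
Back-substituting: q_A = (60 − 97/2) = 23/2, q_E = (75 − 97/2) = 53/2, q_F = (59 − 97/2) = 21/2.
Total output Q = 97/2, so price P = 92 - 97/2 = 87/2.

43.50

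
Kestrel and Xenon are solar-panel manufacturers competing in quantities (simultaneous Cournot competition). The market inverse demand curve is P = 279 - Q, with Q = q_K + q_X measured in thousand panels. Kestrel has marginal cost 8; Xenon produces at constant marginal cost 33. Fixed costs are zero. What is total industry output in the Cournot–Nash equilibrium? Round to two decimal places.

172.33

Kestrel's profit: π_K = (279 - Q)q_K - (8q_K). Setting ∂π_K/∂q_K = 0: 271 - 2q_K - (q_X) = 0.
Xenon's first-order condition: 246 - 2q_X - (q_K) = 0.
Rearranging gives the reaction functions q_K = (271 - q_X)/2 and q_X = (246 - q_K)/2.
Substituting one into the other gives q_K = 296/3 and q_X = 221/3.
Total output Q = 296/3 + 221/3 = 517/3.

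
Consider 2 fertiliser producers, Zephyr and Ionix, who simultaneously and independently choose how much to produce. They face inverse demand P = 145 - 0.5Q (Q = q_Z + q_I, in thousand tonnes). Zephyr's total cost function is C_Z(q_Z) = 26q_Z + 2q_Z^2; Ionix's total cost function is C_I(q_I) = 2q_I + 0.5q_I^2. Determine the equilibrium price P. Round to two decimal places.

102.85

Zephyr's profit: π_Z = (145 - 0.5Q)q_Z - (26q_Z + 2q_Z²). Setting ∂π_Z/∂q_Z = 0: 119 - 5q_Z - (1/2)(q_I) = 0.
Ionix's profit: π_I = (145 - 0.5Q)q_I - (2q_I + (1/2)q_I²). Setting ∂π_I/∂q_I = 0: 143 - 2q_I - (1/2)(q_Z) = 0.
So q_Z = (119 - (1/2)q_I)/5 and q_I = (143 - (1/2)q_Z)/2.
Solving the pair: q_Z = 222/13, q_I = 874/13.
Total output Q = 1096/13, so price P = 145 - (1/2)·(1096/13) = 1337/13.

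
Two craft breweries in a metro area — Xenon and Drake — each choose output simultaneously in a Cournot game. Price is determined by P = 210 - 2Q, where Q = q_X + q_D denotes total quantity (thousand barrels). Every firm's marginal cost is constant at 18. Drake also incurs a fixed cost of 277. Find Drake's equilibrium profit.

1771

A representative firm's profit is π_i = q_i(210 - 2Q) - 18q_i.
Setting ∂π_i/∂q_i = 0 with rivals' quantities fixed: 192 - 4q_i - 2q_j = 0.
With identical firms every q_j equals q_i, so q_j = q_i and 192 = 6q_i, giving q_i = 32.
Price P = 210 - 2·64 = 82.
Drake's profit: (82 - 18)·32 - 277 = 1771.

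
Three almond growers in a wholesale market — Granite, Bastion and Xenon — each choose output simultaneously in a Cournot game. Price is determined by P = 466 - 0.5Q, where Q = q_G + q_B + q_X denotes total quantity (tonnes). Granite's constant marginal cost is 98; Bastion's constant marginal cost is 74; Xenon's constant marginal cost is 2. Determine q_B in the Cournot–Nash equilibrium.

172

Granite's profit: π_G = (466 - 0.5Q)q_G - (98q_G). Setting ∂π_G/∂q_G = 0: 368 - q_G - (1/2)(q_B + q_X) = 0.
Bastion's profit: π_B = (466 - 0.5Q)q_B - (74q_B). Setting ∂π_B/∂q_B = 0: 392 - q_B - (1/2)(q_G + q_X) = 0.
Xenon's profit: π_X = (466 - 0.5Q)q_X - (2q_X). Setting ∂π_X/∂q_X = 0: 464 - q_X - (1/2)(q_G + q_B) = 0.
Adding the 3 conditions: 1224 − Q − Q = 0, i.e. Q = 612.
Back-substituting: q_G = (368 − 306)/(1/2) = 124, q_B = (392 − 306)/(1/2) = 172, q_X = (464 − 306)/(1/2) = 316.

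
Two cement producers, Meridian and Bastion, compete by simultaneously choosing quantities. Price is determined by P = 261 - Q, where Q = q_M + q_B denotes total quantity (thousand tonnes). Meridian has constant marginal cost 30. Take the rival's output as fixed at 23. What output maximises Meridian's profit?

104

With the rival's output fixed at 23, Meridian's profit is π_M = (261 - 23 - q_M)q_M - (30q_M) = (238 - q_M)q_M - (30q_M).
∂π_M/∂q_M = 208 - 2q_M = 0, so q_M = 104.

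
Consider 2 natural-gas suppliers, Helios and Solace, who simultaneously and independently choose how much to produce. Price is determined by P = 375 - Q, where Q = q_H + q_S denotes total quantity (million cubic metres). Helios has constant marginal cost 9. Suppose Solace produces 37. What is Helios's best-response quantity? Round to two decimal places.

164.50

With the rival's output fixed at 37, Helios's profit is π_H = (375 - 37 - q_H)q_H - (9q_H) = (338 - q_H)q_H - (9q_H).
∂π_H/∂q_H = 329 - 2q_H = 0, so q_H = 329/2.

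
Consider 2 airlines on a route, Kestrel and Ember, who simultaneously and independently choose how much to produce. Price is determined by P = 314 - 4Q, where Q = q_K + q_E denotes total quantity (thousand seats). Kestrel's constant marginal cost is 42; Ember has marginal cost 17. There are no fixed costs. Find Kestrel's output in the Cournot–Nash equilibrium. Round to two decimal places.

20.58

Kestrel's profit: π_K = (314 - 4Q)q_K - (42q_K). Setting ∂π_K/∂q_K = 0: 272 - 8q_K - 4(q_E) = 0.
Ember's profit: π_E = (314 - 4Q)q_E - (17q_E). Setting ∂π_E/∂q_E = 0: 297 - 8q_E - 4(q_K) = 0.
Best responses: q_K = (272 - 4q_E)/8, q_E = (297 - 4q_K)/8.
Substituting one into the other gives q_K = 247/12 and q_E = 161/6.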